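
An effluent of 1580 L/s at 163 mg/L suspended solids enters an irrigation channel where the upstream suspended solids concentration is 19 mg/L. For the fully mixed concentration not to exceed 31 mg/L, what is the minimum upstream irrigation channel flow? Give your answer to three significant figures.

17400 L/s

Set C_mix = 31: (Q·19.00 + 1580·163.0) / (Q + 1580) = 31
→ Q = 1580·(163.0 − 31)/(31 − 19.00) = 17380 L/s.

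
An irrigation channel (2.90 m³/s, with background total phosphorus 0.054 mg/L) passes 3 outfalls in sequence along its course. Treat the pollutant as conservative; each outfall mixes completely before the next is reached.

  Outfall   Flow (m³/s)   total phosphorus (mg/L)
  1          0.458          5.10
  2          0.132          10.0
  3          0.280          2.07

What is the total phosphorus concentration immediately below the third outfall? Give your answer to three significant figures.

Below outfall 1: Q → 3.358 m³/s, C = (2.900·0.05400 + 0.4580·5.100)/3.358 = 0.7422 mg/L.
Below outfall 2: Q → 3.490 m³/s, C = (3.358·0.7422 + 0.1320·10.00)/3.490 = 1.092 mg/L.
Below outfall 3: Q → 3.770 m³/s, C = (3.490·1.092 + 0.2800·2.070)/3.770 = 1.165 mg/L.

1.16 mg/L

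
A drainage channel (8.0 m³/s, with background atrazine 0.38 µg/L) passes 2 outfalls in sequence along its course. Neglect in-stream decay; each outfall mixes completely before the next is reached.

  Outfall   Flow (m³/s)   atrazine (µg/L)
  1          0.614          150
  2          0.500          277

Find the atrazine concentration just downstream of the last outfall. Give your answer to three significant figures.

25.6 µg/L

Below outfall 1: Q → 8.614 m³/s, C = (8.000·0.3800 + 0.6140·150.0)/8.614 = 11.04 µg/L.
Below outfall 2: Q → 9.114 m³/s, C = (8.614·11.04 + 0.5000·277.0)/9.114 = 25.64 µg/L.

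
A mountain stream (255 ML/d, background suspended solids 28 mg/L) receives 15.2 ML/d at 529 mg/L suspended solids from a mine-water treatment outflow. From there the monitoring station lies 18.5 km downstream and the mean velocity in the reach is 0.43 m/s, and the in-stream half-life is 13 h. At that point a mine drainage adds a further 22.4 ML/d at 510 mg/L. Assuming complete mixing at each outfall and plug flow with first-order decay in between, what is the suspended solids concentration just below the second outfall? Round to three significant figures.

Mass balance: C = (255.0·28.00 + 15.20·529.0) / 270.2 = 15180/270.2 = 56.18 mg/L; combined flow 270.2 ML/d.
Travel time t = 18.5·1000 / 0.43 = 43020 s = 11.95 h.
Half-life 13 h → k = ln 2 / 13 = 0.05332 h⁻¹ = 1.280 d⁻¹.
First-order decay: C = 56.18·exp(−k·t) = 56.18·0.5288 = 29.71 mg/L.
Second outfall: C = (270.2·29.71 + 22.40·510.0)/292.6 = 66.48 mg/L.

66.5 mg/L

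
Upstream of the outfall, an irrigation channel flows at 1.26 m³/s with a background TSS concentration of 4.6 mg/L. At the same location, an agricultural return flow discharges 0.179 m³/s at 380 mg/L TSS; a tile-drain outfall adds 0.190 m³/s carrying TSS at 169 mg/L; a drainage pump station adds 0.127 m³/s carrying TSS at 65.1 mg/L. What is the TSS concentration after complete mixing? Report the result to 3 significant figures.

After mixing, C = (1.260·4.600 + 0.1790·380.0 + 0.1900·169.0 + 0.1270·65.10) / 1.756 = 114.2/1.756 = 65.03 mg/L.

65.0 mg/L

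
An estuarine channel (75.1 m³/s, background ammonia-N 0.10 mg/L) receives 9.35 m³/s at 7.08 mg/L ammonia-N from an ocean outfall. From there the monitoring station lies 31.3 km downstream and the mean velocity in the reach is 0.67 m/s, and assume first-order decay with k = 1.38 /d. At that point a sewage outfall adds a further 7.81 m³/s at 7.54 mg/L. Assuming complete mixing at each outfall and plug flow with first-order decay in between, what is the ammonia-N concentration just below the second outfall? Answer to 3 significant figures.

1.02 mg/L

Mass balance: C = (75.10·0.1000 + 9.350·7.080) / 84.45 = 73.71/84.45 = 0.8728 mg/L; combined flow 84.45 m³/s.
Travel time t = 31.3·1000 / 0.67 = 46720 s = 12.98 h.
First-order decay: C = 0.8728·exp(−k·t) = 0.8728·0.4742 = 0.4139 mg/L.
Second outfall: C = (84.45·0.4139 + 7.810·7.540)/92.26 = 1.017 mg/L.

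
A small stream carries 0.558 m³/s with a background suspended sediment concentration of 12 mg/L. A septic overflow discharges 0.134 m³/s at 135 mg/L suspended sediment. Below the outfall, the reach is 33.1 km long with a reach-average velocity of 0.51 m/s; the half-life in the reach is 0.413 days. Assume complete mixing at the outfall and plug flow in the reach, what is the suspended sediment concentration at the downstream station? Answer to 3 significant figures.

After mixing, C = (0.5580·12.00 + 0.1340·135.0) / 0.6920 = 24.79/0.6920 = 35.82 mg/L.
Travel time t = 33.1·1000 / 0.51 = 64900 s = 18.03 h.
Half-life 0.413 d → k = ln 2 / 0.413 = 1.678 d⁻¹.
Decay over the reach: 35.82·exp(−kt) = 35.82·0.2834 = 10.15 mg/L.

10.2 mg/L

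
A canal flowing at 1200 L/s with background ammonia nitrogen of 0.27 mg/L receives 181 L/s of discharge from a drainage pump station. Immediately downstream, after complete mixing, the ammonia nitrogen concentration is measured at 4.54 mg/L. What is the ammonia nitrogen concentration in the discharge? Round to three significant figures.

Mass balance: 1200·0.2700 + 181.0·Cₑ = 1381·4.540
→ Cₑ = (1381·4.540 − 1200·0.2700) / 181.0 = 32.85 mg/L.

32.8 mg/L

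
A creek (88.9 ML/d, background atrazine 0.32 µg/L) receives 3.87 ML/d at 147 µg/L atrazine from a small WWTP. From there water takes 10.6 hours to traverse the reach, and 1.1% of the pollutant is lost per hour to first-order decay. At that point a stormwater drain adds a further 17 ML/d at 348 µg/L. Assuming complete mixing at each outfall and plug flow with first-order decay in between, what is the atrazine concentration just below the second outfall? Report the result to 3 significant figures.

After mixing, C = (88.90·0.3200 + 3.870·147.0) / 92.77 = 597.3/92.77 = 6.439 µg/L; combined flow 92.77 ML/d.
1.1%/h lost → k = −ln(1 − 0.011) = 0.01106 h⁻¹.
After decay, C = 6.439 × e^(−kt) = 6.439 × 0.8894 = 5.727 µg/L.
Second outfall: C = (92.77·5.727 + 17.00·348.0)/109.8 = 58.73 µg/L.

58.7 µg/L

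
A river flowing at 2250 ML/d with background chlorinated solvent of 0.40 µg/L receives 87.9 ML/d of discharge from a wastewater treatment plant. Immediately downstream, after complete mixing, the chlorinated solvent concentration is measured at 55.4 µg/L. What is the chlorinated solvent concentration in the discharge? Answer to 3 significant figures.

1460 µg/L

Mass balance: 2250·0.4000 + 87.90·Cₑ = 2338·55.40
→ Cₑ = (2338·55.40 − 2250·0.4000) / 87.90 = 1463 µg/L.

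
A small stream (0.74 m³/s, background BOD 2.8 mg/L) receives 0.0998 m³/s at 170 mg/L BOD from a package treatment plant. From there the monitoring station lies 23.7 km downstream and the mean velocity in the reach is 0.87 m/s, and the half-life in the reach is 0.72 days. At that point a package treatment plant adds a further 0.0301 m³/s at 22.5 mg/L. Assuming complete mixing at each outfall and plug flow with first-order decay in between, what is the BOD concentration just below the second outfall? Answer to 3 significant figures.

16.9 mg/L

Mixed concentration C = ΣQC/ΣQ = (0.7400·2.800 + 0.09980·170.0) / 0.8398 = 19.04/0.8398 = 22.67 mg/L; combined flow 0.8398 m³/s.
Travel time t = 23.7·1000 / 0.87 = 27240 s = 7.567 h.
Half-life 0.72 d → k = ln 2 / 0.72 = 0.9627 d⁻¹.
First-order decay: C = 22.67·exp(−k·t) = 22.67·0.7382 = 16.73 mg/L.
Second outfall: C = (0.8398·16.73 + 0.03010·22.50)/0.8699 = 16.93 mg/L.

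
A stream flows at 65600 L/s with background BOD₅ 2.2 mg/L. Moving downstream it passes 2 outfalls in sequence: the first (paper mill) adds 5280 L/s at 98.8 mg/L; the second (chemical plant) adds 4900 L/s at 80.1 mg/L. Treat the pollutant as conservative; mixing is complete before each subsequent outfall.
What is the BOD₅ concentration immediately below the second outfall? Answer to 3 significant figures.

14.0 mg/L

Outfall 1: combined Q = 70880 L/s; C = (65600·2.200 + 5280·98.80)/70880 = 9.396 mg/L.
Outfall 2: combined Q = 75780 L/s; C = (70880·9.396 + 4900·80.10)/75780 = 13.97 mg/L.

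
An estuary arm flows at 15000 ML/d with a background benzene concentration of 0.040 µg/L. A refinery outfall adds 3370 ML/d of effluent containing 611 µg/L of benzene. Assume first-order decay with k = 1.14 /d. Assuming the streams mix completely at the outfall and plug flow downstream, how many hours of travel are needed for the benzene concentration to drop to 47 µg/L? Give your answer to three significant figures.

Conservation of mass: C = (15000·0.04000 + 3370·611.0) / 18370 = 2060000/18370 = 112.1 µg/L.
112.1·exp(−k·t) = 47 → t = ln(112.1/47)/k = 65890 s = 18.30 h.

18.3 h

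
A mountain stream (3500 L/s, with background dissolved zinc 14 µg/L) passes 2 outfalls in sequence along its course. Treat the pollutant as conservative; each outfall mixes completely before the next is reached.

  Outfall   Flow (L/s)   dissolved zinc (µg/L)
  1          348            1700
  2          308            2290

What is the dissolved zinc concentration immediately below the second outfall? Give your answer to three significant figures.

Below outfall 1: Q → 3848 L/s, C = (3500·14.00 + 348.0·1700)/3848 = 166.5 µg/L.
Below outfall 2: Q → 4156 L/s, C = (3848·166.5 + 308.0·2290)/4156 = 323.8 µg/L.

324 µg/L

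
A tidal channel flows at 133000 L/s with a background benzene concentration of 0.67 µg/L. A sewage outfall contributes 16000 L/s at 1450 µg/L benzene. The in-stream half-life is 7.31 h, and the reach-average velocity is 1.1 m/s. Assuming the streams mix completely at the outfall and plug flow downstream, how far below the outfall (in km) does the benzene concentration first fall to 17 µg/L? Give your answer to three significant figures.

92.7 km

Conservation of mass: C = (133000·0.6700 + 16000·1450) / 149000 = 23290000/149000 = 156.3 µg/L.
Half-life 7.31 h → k = ln 2 / 7.31 = 0.09482 h⁻¹ = 2.276 d⁻¹.
Set 156.3·exp(−k·t) = 17 → t = ln(156.3/17)/k = 84230 s = 23.40 h.
Distance = v·t = 1.1·84230 = 92650 m = 92.65 km.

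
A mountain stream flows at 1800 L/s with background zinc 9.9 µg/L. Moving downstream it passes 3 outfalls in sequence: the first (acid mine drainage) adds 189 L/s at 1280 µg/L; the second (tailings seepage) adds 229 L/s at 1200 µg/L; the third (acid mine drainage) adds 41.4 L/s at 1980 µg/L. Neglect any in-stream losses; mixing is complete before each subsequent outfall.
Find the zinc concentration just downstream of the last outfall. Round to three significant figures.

273 µg/L

After outfall 1: Q = 1800 + 189.0 = 1989 L/s; C = (1800·9.900 + 189.0·1280)/1989 = 130.6 µg/L.
After outfall 2: Q = 1989 + 229.0 = 2218 L/s; C = (1989·130.6 + 229.0·1200)/2218 = 241.0 µg/L.
After outfall 3: Q = 2218 + 41.40 = 2259 L/s; C = (2218·241.0 + 41.40·1980)/2259 = 272.9 µg/L.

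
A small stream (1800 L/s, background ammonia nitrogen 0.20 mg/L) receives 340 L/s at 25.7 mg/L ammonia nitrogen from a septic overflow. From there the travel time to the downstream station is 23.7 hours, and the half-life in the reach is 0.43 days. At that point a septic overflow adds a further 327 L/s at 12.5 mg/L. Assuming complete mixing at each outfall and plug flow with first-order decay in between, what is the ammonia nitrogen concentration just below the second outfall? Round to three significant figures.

2.41 mg/L

Mixed concentration C = ΣQC/ΣQ = (1800·0.2000 + 340.0·25.70) / 2140 = 9098/2140 = 4.251 mg/L; combined flow 2140 L/s.
Half-life 0.43 d → k = ln 2 / 0.43 = 1.612 d⁻¹.
Applying C = C₀e^(−kt): 4.251 × 0.2036 = 0.8654 mg/L.
Second outfall: C = (2140·0.8654 + 327.0·12.50)/2467 = 2.408 mg/L.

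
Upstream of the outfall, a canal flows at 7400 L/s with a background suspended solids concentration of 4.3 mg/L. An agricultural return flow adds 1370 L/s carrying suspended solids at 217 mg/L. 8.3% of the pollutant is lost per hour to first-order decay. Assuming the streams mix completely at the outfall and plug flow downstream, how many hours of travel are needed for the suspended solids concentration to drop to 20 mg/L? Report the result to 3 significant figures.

7.26 h

Mass balance: C = (7400·4.300 + 1370·217.0) / 8770 = 329100/8770 = 37.53 mg/L.
8.3%/h lost → k = −ln(1 − 0.083) = 0.08665 h⁻¹.
37.53·exp(−k·t) = 20 → t = ln(37.53/20)/k = 26150 s = 7.263 h.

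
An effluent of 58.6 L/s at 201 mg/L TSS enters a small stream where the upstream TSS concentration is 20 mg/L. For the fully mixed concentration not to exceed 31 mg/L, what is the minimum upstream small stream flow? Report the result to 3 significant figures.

Set C_mix = 31: (Q·20.00 + 58.60·201.0) / (Q + 58.60) = 31
→ Q = 58.60·(201.0 − 31)/(31 − 20.00) = 905.6 L/s.

906 L/s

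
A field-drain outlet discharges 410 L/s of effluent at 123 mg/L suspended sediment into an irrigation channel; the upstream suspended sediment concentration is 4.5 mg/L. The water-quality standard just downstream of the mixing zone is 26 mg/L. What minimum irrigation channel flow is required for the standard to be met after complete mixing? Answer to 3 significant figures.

1850 L/s

Set C_mix = 26: (Q·4.500 + 410.0·123.0) / (Q + 410.0) = 26
→ Q = 410.0·(123.0 − 26)/(26 − 4.500) = 1850 L/s.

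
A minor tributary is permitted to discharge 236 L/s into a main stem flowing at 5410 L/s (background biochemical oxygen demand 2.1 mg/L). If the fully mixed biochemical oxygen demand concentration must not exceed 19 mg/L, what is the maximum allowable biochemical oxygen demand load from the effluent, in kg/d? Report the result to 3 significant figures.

8290 kg/d

Mass balance at the limit: 5410·2.100 + 236.0·Cₑ = 5646·19 → Cₑ = 406.4 mg/L.
236.0 L/s = 0.2360 m³/s. Load = 0.2360 m³/s × 406.4 g/m³ × 86 400 s/d = 8287 kg/d.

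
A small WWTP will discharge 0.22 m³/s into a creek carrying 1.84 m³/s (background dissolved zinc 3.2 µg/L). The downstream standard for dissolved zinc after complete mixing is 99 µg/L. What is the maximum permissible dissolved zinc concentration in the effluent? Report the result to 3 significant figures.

900 µg/L

At the limit, (Qr·Cr + Qe·Cₑ)/(Qr + Qe) = 99:
Cₑ = (2.060·99 − 1.840·3.200) / 0.2200 = 900.2 µg/L.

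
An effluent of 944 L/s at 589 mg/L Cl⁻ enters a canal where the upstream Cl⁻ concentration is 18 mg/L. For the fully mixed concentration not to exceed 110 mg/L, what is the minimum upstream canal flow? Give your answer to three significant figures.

Set C_mix = 110: (Q·18.00 + 944.0·589.0) / (Q + 944.0) = 110
→ Q = 944.0·(589.0 − 110)/(110 − 18.00) = 4915 L/s.

4910 L/s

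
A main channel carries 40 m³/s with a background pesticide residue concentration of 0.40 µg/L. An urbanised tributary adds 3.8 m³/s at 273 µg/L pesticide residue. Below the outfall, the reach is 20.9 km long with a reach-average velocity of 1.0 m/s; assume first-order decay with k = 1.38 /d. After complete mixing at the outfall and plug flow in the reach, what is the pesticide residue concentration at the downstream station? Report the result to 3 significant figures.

17.2 µg/L

Mixed concentration C = ΣQC/ΣQ = (40.00·0.4000 + 3.800·273.0) / 43.80 = 1053/43.80 = 24.05 µg/L.
Travel time t = 20.9·1000 / 1.0 = 20900 s = 5.806 h.
First-order decay: C = 24.05·exp(−k·t) = 24.05·0.7162 = 17.22 µg/L.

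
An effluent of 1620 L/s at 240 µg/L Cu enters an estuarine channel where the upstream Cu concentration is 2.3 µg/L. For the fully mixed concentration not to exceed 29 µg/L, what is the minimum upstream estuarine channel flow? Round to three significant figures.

Set C_mix = 29: (Q·2.300 + 1620·240.0) / (Q + 1620) = 29
→ Q = 1620·(240.0 − 29)/(29 − 2.300) = 12800 L/s.

12800 L/s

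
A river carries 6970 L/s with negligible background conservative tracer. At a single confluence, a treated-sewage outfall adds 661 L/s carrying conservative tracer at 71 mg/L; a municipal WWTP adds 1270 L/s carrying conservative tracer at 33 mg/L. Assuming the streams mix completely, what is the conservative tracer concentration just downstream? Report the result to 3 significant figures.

Mass balance: C = (6970·0 + 661.0·71.00 + 1270·33.00) / 8901 = 88840/8901 = 9.981 mg/L.

9.98 mg/L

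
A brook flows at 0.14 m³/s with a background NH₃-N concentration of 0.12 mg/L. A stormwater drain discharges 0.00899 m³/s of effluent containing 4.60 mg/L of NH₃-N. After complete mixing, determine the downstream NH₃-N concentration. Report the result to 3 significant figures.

After mixing, C = (0.1400·0.1200 + 0.008990·4.600) / 0.1490 = 0.05815/0.1490 = 0.3903 mg/L.

0.390 mg/L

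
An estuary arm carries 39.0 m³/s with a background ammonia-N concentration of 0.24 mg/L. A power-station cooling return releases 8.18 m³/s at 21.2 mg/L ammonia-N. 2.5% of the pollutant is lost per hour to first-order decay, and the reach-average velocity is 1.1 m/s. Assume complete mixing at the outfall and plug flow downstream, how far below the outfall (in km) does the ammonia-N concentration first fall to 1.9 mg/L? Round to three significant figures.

111 km

Conservation of mass: C = (39.00·0.2400 + 8.180·21.20) / 47.18 = 182.8/47.18 = 3.874 mg/L.
2.5%/h lost → k = −ln(1 − 0.025) = 0.02532 h⁻¹.
Set 3.874·exp(−k·t) = 1.9 → t = ln(3.874/1.9)/k = 101300 s = 28.14 h.
Distance = v·t = 1.1·101300 = 111400 m = 111.4 km.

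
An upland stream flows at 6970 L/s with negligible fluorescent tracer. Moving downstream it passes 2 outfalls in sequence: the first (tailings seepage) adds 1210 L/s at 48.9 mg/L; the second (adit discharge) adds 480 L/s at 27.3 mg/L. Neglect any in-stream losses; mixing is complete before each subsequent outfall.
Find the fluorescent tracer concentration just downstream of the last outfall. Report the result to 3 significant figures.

8.35 mg/L

Below outfall 1: Q → 8180 L/s, C = (6970·0 + 1210·48.90)/8180 = 7.233 mg/L.
Below outfall 2: Q → 8660 L/s, C = (8180·7.233 + 480.0·27.30)/8660 = 8.346 mg/L.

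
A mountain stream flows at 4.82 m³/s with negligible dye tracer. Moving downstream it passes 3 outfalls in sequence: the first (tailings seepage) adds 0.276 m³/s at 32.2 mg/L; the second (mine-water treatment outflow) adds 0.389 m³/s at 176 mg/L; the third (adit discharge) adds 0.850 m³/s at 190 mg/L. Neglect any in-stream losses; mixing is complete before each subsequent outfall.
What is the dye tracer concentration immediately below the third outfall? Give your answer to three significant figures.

Below outfall 1: Q → 5.096 m³/s, C = (4.820·0 + 0.2760·32.20)/5.096 = 1.744 mg/L.
Below outfall 2: Q → 5.485 m³/s, C = (5.096·1.744 + 0.3890·176.0)/5.485 = 14.10 mg/L.
Below outfall 3: Q → 6.335 m³/s, C = (5.485·14.10 + 0.8500·190.0)/6.335 = 37.70 mg/L.

37.7 mg/L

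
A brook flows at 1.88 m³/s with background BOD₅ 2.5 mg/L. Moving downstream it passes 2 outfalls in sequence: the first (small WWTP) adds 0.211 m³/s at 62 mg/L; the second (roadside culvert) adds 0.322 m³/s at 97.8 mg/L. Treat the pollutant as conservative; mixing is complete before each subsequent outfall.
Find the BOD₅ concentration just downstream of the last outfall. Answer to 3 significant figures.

After outfall 1: Q = 1.880 + 0.2110 = 2.091 m³/s; C = (1.880·2.500 + 0.2110·62.00)/2.091 = 8.504 mg/L.
After outfall 2: Q = 2.091 + 0.3220 = 2.413 m³/s; C = (2.091·8.504 + 0.3220·97.80)/2.413 = 20.42 mg/L.

20.4 mg/L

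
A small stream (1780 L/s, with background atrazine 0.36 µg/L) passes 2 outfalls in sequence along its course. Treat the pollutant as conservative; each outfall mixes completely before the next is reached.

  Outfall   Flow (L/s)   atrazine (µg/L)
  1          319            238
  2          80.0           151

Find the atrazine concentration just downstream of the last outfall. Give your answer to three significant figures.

40.7 µg/L

Below outfall 1: Q → 2099 L/s, C = (1780·0.3600 + 319.0·238.0)/2099 = 36.48 µg/L.
Below outfall 2: Q → 2179 L/s, C = (2099·36.48 + 80.00·151.0)/2179 = 40.68 µg/L.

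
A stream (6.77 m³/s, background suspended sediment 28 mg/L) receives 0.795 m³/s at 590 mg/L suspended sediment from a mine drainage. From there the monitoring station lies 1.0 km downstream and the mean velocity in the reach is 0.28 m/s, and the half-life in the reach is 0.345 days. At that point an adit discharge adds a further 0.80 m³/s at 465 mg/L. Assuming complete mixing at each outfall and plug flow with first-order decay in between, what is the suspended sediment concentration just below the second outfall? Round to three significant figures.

117 mg/L

Mass balance: C = (6.770·28.00 + 0.7950·590.0) / 7.565 = 658.6/7.565 = 87.06 mg/L; combined flow 7.565 m³/s.
Travel time t = 1.0·1000 / 0.28 = 3571 s = 0.9921 h.
Half-life 0.345 d → k = ln 2 / 0.345 = 2.009 d⁻¹.
Applying C = C₀e^(−kt): 87.06 × 0.9203 = 80.12 mg/L.
At the second outfall, C = (7.565·80.12 + 0.8000·465.0) / (7.565 + 0.8000) = 116.9 mg/L.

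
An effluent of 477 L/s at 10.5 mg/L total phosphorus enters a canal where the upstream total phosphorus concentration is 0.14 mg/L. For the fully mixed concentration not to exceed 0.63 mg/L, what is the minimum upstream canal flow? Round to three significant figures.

Set C_mix = 0.63: (Q·0.1400 + 477.0·10.50) / (Q + 477.0) = 0.63
→ Q = 477.0·(10.50 − 0.63)/(0.63 − 0.1400) = 9608 L/s.

9610 L/s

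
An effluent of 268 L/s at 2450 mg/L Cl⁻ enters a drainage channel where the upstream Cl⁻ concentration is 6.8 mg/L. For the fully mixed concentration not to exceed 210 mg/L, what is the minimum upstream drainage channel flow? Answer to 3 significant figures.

Set C_mix = 210: (Q·6.800 + 268.0·2450) / (Q + 268.0) = 210
→ Q = 268.0·(2450 − 210)/(210 − 6.800) = 2954 L/s.

2950 L/s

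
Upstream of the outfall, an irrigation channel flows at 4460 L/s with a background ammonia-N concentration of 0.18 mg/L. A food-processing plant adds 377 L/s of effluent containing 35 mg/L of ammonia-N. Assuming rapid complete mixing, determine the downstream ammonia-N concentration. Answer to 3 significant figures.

Flow-weighted average: C = (4460·0.1800 + 377.0·35.00) / 4837 = 14000/4837 = 2.894 mg/L.

2.89 mg/L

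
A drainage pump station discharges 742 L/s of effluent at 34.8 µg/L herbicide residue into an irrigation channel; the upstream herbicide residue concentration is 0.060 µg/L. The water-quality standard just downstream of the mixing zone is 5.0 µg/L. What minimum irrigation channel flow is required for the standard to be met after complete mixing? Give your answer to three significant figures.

Set C_mix = 5.0: (Q·0.06000 + 742.0·34.80) / (Q + 742.0) = 5.0
→ Q = 742.0·(34.80 − 5.0)/(5.0 − 0.06000) = 4476 L/s.

4480 L/s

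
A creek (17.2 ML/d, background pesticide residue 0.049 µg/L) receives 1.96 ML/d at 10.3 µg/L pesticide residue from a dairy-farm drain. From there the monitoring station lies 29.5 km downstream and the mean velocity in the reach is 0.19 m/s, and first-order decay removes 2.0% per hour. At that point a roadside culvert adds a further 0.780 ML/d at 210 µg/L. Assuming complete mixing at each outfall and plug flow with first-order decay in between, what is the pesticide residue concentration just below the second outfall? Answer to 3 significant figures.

After mixing, C = (17.20·0.04900 + 1.960·10.30) / 19.16 = 21.03/19.16 = 1.098 µg/L; combined flow 19.16 ML/d.
Travel time t = 29.5·1000 / 0.19 = 155300 s = 43.13 h.
2.0%/h lost → k = −ln(1 − 0.02) = 0.02020 h⁻¹.
Decay over the reach: 1.098·exp(−kt) = 1.098·0.4184 = 0.4593 µg/L.
Second outfall: C = (19.16·0.4593 + 0.7800·210.0)/19.94 = 8.656 µg/L.

8.66 µg/L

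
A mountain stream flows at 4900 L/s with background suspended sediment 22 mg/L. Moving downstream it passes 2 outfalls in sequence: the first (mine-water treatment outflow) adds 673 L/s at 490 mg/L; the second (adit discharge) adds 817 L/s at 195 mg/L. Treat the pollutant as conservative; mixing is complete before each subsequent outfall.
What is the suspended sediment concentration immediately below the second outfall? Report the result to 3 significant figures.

93.4 mg/L

Below outfall 1: Q → 5573 L/s, C = (4900·22.00 + 673.0·490.0)/5573 = 78.52 mg/L.
Below outfall 2: Q → 6390 L/s, C = (5573·78.52 + 817.0·195.0)/6390 = 93.41 mg/L.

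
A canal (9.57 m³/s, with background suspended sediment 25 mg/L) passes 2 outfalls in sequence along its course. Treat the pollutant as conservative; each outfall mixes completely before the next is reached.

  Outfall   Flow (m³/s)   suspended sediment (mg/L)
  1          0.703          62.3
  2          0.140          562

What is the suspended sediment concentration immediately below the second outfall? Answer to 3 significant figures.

After outfall 1: Q = 9.570 + 0.7030 = 10.27 m³/s; C = (9.570·25.00 + 0.7030·62.30)/10.27 = 27.55 mg/L.
After outfall 2: Q = 10.27 + 0.1400 = 10.41 m³/s; C = (10.27·27.55 + 0.1400·562.0)/10.41 = 34.74 mg/L.

34.7 mg/L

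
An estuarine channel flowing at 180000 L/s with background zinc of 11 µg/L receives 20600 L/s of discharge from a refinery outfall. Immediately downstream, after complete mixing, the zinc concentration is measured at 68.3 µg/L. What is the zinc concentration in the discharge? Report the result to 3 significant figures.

Mass balance: 180000·11.00 + 20600·Cₑ = 200600·68.30
→ Cₑ = (200600·68.30 − 180000·11.00) / 20600 = 569.0 µg/L.

569 µg/L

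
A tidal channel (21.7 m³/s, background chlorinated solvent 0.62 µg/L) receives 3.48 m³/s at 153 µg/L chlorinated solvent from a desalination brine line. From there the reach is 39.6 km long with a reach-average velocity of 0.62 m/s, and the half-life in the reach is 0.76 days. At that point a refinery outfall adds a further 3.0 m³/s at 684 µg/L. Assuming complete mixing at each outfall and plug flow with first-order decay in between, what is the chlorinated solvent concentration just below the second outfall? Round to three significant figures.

Flow-weighted average: C = (21.70·0.6200 + 3.480·153.0) / 25.18 = 545.9/25.18 = 21.68 µg/L; combined flow 25.18 m³/s.
Travel time t = 39.6·1000 / 0.62 = 63870 s = 17.74 h.
Half-life 0.76 d → k = ln 2 / 0.76 = 0.9120 d⁻¹.
Decay over the reach: 21.68·exp(−kt) = 21.68·0.5096 = 11.05 µg/L.
At the second outfall, C = (25.18·11.05 + 3.000·684.0) / (25.18 + 3.000) = 82.69 µg/L.

82.7 µg/L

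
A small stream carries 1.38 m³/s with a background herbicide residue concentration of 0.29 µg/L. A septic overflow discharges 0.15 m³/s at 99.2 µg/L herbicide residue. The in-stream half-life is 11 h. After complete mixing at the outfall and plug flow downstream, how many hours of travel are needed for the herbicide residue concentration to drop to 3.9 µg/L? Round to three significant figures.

Mixed concentration C = ΣQC/ΣQ = (1.380·0.2900 + 0.1500·99.20) / 1.530 = 15.28/1.530 = 9.987 µg/L.
Half-life 11 h → k = ln 2 / 11 = 0.06301 h⁻¹ = 1.512 d⁻¹.
9.987·exp(−k·t) = 3.9 → t = ln(9.987/3.9)/k = 53720 s = 14.92 h.

14.9 h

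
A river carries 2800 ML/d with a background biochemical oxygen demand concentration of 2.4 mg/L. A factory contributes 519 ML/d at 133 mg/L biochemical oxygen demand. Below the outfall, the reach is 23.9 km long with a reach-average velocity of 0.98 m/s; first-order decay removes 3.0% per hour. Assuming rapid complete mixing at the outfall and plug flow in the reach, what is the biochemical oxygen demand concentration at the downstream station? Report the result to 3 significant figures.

18.6 mg/L

Flow-weighted average: C = (2800·2.400 + 519.0·133.0) / 3319 = 75750/3319 = 22.82 mg/L.
Travel time t = 23.9·1000 / 0.98 = 24390 s = 6.774 h.
3.0%/h lost → k = −ln(1 − 0.03) = 0.03046 h⁻¹.
After decay, C = 22.82 × e^(−kt) = 22.82 × 0.8136 = 18.57 mg/L.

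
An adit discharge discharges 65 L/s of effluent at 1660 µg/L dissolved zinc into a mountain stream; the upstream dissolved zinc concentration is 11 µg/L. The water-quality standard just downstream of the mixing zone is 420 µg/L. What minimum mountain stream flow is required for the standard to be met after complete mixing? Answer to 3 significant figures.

197 L/s

Set C_mix = 420: (Q·11.00 + 65.00·1660) / (Q + 65.00) = 420
→ Q = 65.00·(1660 − 420)/(420 − 11.00) = 197.1 L/s.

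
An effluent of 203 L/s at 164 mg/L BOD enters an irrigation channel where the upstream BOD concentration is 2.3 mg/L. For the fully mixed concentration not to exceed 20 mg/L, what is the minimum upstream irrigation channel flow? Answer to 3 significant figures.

1650 L/s

Set C_mix = 20: (Q·2.300 + 203.0·164.0) / (Q + 203.0) = 20
→ Q = 203.0·(164.0 − 20)/(20 − 2.300) = 1652 L/s.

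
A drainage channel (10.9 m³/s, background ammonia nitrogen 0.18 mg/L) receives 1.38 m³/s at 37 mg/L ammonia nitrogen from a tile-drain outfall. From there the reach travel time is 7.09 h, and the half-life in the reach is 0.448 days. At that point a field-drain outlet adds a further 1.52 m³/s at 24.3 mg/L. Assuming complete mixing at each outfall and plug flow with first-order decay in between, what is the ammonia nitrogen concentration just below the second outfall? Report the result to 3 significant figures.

Conservation of mass: C = (10.90·0.1800 + 1.380·37.00) / 12.28 = 53.02/12.28 = 4.318 mg/L; combined flow 12.28 m³/s.
Half-life 0.448 d → k = ln 2 / 0.448 = 1.547 d⁻¹.
Decay over the reach: 4.318·exp(−kt) = 4.318·0.6331 = 2.734 mg/L.
Second outfall: C = (12.28·2.734 + 1.520·24.30)/13.80 = 5.109 mg/L.

5.11 mg/L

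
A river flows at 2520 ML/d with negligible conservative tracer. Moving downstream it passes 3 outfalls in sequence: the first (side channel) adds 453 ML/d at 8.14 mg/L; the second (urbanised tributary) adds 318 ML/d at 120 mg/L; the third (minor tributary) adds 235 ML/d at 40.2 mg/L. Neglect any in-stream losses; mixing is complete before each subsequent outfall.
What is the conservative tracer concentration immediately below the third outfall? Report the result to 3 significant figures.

Outfall 1: combined Q = 2973 ML/d; C = (2520·0 + 453.0·8.140)/2973 = 1.240 mg/L.
Outfall 2: combined Q = 3291 ML/d; C = (2973·1.240 + 318.0·120.0)/3291 = 12.72 mg/L.
Outfall 3: combined Q = 3526 ML/d; C = (3291·12.72 + 235.0·40.20)/3526 = 14.55 mg/L.

14.5 mg/L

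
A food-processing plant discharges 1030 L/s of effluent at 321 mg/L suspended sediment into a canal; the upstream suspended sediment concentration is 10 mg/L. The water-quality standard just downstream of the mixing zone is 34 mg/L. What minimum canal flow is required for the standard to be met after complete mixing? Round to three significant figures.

12300 L/s

Set C_mix = 34: (Q·10.00 + 1030·321.0) / (Q + 1030) = 34
→ Q = 1030·(321.0 − 34)/(34 − 10.00) = 12320 L/s.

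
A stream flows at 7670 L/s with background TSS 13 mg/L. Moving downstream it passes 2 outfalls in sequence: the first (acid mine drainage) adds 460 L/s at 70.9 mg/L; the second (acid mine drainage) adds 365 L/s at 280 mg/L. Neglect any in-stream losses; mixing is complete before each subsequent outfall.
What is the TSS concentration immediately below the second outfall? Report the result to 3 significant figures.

After outfall 1: Q = 7670 + 460.0 = 8130 L/s; C = (7670·13.00 + 460.0·70.90)/8130 = 16.28 mg/L.
After outfall 2: Q = 8130 + 365.0 = 8495 L/s; C = (8130·16.28 + 365.0·280.0)/8495 = 27.61 mg/L.

27.6 mg/L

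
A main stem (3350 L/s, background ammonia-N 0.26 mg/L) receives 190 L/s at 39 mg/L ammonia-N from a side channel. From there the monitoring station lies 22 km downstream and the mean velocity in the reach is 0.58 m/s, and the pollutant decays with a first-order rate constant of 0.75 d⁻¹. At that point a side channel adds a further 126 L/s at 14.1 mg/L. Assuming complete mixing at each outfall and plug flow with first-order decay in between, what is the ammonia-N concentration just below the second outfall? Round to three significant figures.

2.11 mg/L

After mixing, C = (3350·0.2600 + 190.0·39.00) / 3540 = 8281/3540 = 2.339 mg/L; combined flow 3540 L/s.
Travel time t = 22·1000 / 0.58 = 37930 s = 10.54 h.
Decay over the reach: 2.339·exp(−kt) = 2.339·0.7195 = 1.683 mg/L.
Second outfall: C = (3540·1.683 + 126.0·14.10)/3666 = 2.110 mg/L.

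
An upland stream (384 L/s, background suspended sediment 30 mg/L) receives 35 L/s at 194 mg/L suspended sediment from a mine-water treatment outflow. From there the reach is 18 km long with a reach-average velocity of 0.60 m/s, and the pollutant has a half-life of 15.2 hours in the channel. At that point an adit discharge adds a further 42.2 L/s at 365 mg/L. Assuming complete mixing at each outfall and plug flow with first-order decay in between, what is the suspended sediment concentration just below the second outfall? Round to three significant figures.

Mixed concentration C = ΣQC/ΣQ = (384.0·30.00 + 35.00·194.0) / 419.0 = 18310/419.0 = 43.70 mg/L; combined flow 419.0 L/s.
Travel time t = 18·1000 / 0.60 = 30000 s = 8.333 h.
Half-life 15.2 h → k = ln 2 / 15.2 = 0.04560 h⁻¹ = 1.094 d⁻¹.
Applying C = C₀e^(−kt): 43.70 × 0.6839 = 29.88 mg/L.
At the second outfall, C = (419.0·29.88 + 42.20·365.0) / (419.0 + 42.20) = 60.55 mg/L.

60.5 mg/L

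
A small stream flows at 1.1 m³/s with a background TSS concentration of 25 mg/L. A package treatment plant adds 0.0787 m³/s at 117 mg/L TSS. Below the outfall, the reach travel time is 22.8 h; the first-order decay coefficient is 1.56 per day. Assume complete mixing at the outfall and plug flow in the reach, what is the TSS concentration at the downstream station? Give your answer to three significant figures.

After mixing, C = (1.100·25.00 + 0.07870·117.0) / 1.179 = 36.71/1.179 = 31.14 mg/L.
After decay, C = 31.14 × e^(−kt) = 31.14 × 0.2272 = 7.075 mg/L.

7.08 mg/L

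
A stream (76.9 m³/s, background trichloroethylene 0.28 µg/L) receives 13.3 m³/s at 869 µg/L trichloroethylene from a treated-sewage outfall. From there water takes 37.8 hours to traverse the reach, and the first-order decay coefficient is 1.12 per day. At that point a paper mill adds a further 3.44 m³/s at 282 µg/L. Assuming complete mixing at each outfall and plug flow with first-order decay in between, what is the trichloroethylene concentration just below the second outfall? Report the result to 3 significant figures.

Mixed concentration C = ΣQC/ΣQ = (76.90·0.2800 + 13.30·869.0) / 90.20 = 11580/90.20 = 128.4 µg/L; combined flow 90.20 m³/s.
After decay, C = 128.4 × e^(−kt) = 128.4 × 0.1714 = 22.00 µg/L.
At the second outfall, C = (90.20·22.00 + 3.440·282.0) / (90.20 + 3.440) = 31.55 µg/L.

31.5 µg/L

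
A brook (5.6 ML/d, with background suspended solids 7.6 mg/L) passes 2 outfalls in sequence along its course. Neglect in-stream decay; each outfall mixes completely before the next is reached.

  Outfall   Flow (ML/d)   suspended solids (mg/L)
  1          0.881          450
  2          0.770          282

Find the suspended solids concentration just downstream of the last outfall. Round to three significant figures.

Below outfall 1: Q → 6.481 ML/d, C = (5.600·7.600 + 0.8810·450.0)/6.481 = 67.74 mg/L.
Below outfall 2: Q → 7.251 ML/d, C = (6.481·67.74 + 0.7700·282.0)/7.251 = 90.49 mg/L.

90.5 mg/L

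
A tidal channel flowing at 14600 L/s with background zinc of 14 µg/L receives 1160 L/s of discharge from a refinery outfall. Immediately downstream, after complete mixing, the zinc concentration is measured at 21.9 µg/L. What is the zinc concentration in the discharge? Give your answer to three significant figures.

Mass balance: 14600·14.00 + 1160·Cₑ = 15760·21.90
→ Cₑ = (15760·21.90 − 14600·14.00) / 1160 = 121.3 µg/L.

121 µg/L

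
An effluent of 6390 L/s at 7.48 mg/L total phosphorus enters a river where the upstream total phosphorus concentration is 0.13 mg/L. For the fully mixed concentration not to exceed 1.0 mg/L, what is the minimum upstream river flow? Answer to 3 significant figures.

47600 L/s

Set C_mix = 1.0: (Q·0.1300 + 6390·7.480) / (Q + 6390) = 1.0
→ Q = 6390·(7.480 − 1.0)/(1.0 − 0.1300) = 47590 L/s.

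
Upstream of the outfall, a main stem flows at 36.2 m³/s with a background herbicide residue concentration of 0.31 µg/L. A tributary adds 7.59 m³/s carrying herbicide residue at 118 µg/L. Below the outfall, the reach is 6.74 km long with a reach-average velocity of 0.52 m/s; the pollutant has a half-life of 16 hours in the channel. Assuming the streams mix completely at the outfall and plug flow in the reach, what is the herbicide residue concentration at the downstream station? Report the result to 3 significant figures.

17.7 µg/L

Flow-weighted average: C = (36.20·0.3100 + 7.590·118.0) / 43.79 = 906.8/43.79 = 20.71 µg/L.
Travel time t = 6.74·1000 / 0.52 = 12960 s = 3.600 h.
Half-life 16 h → k = ln 2 / 16 = 0.04332 h⁻¹ = 1.040 d⁻¹.
First-order decay: C = 20.71·exp(−k·t) = 20.71·0.8556 = 17.72 µg/L.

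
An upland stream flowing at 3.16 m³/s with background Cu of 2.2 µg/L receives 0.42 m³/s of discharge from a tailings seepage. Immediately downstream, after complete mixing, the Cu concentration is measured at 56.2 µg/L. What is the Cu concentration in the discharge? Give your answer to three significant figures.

462 µg/L

Mass balance: 3.160·2.200 + 0.4200·Cₑ = 3.580·56.20
→ Cₑ = (3.580·56.20 − 3.160·2.200) / 0.4200 = 462.5 µg/L.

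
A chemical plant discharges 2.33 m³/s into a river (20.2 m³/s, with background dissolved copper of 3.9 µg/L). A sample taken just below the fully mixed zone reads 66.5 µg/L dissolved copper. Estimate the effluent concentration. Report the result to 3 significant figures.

609 µg/L

Mass balance: 20.20·3.900 + 2.330·Cₑ = 22.53·66.50
→ Cₑ = (22.53·66.50 − 20.20·3.900) / 2.330 = 609.2 µg/L.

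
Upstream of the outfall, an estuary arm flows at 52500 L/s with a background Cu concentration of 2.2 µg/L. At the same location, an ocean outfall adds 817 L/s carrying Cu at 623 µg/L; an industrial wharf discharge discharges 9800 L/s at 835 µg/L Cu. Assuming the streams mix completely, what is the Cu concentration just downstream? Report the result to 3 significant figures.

140 µg/L

After mixing, C = (52500·2.200 + 817.0·623.0 + 9800·835.0) / 63120 = 8807000/63120 = 139.5 µg/L.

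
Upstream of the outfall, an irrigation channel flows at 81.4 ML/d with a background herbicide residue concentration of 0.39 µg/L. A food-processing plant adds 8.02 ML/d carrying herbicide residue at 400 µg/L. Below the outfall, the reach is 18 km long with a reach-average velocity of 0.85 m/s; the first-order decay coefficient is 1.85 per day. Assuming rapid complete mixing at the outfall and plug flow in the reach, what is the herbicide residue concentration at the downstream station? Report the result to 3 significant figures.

23.0 µg/L

Flow-weighted average: C = (81.40·0.3900 + 8.020·400.0) / 89.42 = 3240/89.42 = 36.23 µg/L.
Travel time t = 18·1000 / 0.85 = 21180 s = 5.882 h.
First-order decay: C = 36.23·exp(−k·t) = 36.23·0.6354 = 23.02 µg/L.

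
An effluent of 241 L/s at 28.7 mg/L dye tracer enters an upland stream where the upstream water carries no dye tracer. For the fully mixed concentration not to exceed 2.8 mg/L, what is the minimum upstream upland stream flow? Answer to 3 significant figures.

Set C_mix = 2.8: (Q·0 + 241.0·28.70) / (Q + 241.0) = 2.8
→ Q = 241.0·(28.70 − 2.8)/(2.8 − 0) = 2229 L/s.

2230 L/s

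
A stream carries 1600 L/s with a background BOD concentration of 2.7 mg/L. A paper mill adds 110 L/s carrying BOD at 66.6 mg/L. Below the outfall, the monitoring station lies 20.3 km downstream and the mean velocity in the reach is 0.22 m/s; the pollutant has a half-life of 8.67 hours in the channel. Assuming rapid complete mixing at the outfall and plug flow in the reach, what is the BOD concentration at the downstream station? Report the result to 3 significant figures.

0.877 mg/L

Flow-weighted average: C = (1600·2.700 + 110.0·66.60) / 1710 = 11650/1710 = 6.811 mg/L.
Travel time t = 20.3·1000 / 0.22 = 92270 s = 25.63 h.
Half-life 8.67 h → k = ln 2 / 8.67 = 0.07995 h⁻¹ = 1.919 d⁻¹.
After decay, C = 6.811 × e^(−kt) = 6.811 × 0.1288 = 0.8775 mg/L.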